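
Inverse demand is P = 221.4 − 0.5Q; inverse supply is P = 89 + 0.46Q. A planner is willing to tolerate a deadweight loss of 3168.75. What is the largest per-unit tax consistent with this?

Competitive equilibrium: 221.4 − 0.5Q = 89 + 0.46Q → Q* = 137.9167, P* = 152.4417.
A tax t gives ΔQ = t/0.96 and wedge t, so DWL = t²/1.92.
t²/1.92 = 3168.75 → t² = 6084 → t = 78.

78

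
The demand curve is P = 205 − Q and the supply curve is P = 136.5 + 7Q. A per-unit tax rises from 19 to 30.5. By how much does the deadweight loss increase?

Competitive equilibrium: 205 − Q = 136.5 + 7Q → Q* = 8.5625, P* = 196.4375.
For a per-unit tax t: ΔQ = t/8, so DWL = ½·t·(t/8) = t²/16.
At t = 19: DWL = 22.563. At t = 30.5: DWL = 58.141.
Increase = 58.141 − 22.563 = 35.58.

35.58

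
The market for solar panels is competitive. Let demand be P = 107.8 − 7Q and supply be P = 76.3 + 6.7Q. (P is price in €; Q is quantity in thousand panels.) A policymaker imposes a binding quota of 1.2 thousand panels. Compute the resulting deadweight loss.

€8.28 thousand

Competitive equilibrium: 107.8 − 7Q = 76.3 + 6.7Q → Q* = 2.2993, P* = 91.7051.
At Q = 1.2: demand price = 107.8 − 7·1.2 = 99.4; supply price = 76.3 + 6.7·1.2 = 84.34.
ΔQ = 2.2993 − 1.2 = 1.0993; wedge = 99.4 − 84.34 = 15.06.
The triangle = ½ × 1.0993 × 15.06 = €8.28 thousand.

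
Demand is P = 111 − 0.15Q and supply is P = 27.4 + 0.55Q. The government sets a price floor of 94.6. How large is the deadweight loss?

35.67

Competitive equilibrium: 111 − 0.15Q = 27.4 + 0.55Q → Q* = 119.4286, P* = 93.0857.
At the floor P = 94.6, quantity demanded = (111 − 94.6)/0.15 = 109.3333.
Sellers' marginal cost at Q' = 109.3333: 27.4 + 0.55·109.3333 = 87.5333.
ΔQ = 119.4286 − 109.3333 = 10.0953; wedge = 94.6 − 87.5333 = 7.0667.
Deadweight loss = ½ × 10.0953 × 7.0667 = 35.67.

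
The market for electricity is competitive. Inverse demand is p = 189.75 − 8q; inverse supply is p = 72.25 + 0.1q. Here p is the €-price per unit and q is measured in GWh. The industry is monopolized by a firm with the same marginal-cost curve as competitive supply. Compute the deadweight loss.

€210.42

Competitive equilibrium: 189.75 − 8q = 72.25 + 0.1q → q* = 14.5062, p* = 73.7006.
Marginal revenue: MR = 189.75 − 16q. Set MR = MC: 189.75 − 16q = 72.25 + 0.1q → q_m = 7.2981.
Price p_m = 189.75 − 8·7.2981 = 131.3652; MC(q_m) = 72.25 + 0.1·7.2981 = 72.9798.
Competitive q* = 14.5062, so Δq = 7.2081; wedge = 131.3652 − 72.9798 = 58.3854.
DWL = ½ × 7.2081 × 58.3854 = €210.42.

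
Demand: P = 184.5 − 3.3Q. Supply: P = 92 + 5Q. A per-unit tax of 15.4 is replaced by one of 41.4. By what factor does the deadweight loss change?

7.227

Competitive equilibrium: 184.5 − 3.3Q = 92 + 5Q → Q* = 11.1446, P* = 147.7229.
For a per-unit tax t: ΔQ = t/8.3, so DWL = ½·t·(t/8.3) = t²/16.6.
At t = 15.4: DWL = 14.287. At t = 41.4: DWL = 103.251.
Ratio = (41.4/15.4)² = 7.227.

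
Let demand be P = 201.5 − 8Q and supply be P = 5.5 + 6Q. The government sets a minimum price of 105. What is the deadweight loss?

Competitive equilibrium: 201.5 − 8Q = 5.5 + 6Q → Q* = 14, P* = 89.5.
At the floor P = 105, quantity demanded = (201.5 − 105)/8 = 12.0625.
Sellers' marginal cost at Q' = 12.0625: 5.5 + 6·12.0625 = 77.875.
ΔQ = 14 − 12.0625 = 1.9375; wedge = 105 − 77.875 = 27.125.
The triangle = ½ × 1.9375 × 27.125 = 26.28.

26.28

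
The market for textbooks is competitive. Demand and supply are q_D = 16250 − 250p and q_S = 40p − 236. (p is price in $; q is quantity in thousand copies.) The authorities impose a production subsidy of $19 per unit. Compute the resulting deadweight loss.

$6224.14 thousand

In inverse form: demand p = 65 − 0.004q, supply p = 5.9 + 0.025q.
Competitive equilibrium: 65 − 0.004q = 5.9 + 0.025q → q* = 2037.931, p* = 56.8483.
The subsidy lowers effective supply by 19: p = 0.025q − 13.1.
New quantity: 65 − 0.004q = 0.025q − 13.1 → q' = 2693.1034.
Overproduction Δq = 2693.1034 − 2037.931 = 655.1724; wedge = subsidy = 19.
The triangle = ½ × 655.1724 × 19 = $6224.14 thousand.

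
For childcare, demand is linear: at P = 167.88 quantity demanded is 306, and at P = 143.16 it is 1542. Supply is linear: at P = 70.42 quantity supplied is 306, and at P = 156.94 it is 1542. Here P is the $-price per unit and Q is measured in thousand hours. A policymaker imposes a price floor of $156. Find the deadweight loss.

Demand slope = (143.16 − 167.88)/(1542 − 306) = −0.02, so P = 174 − 0.02Q.
Supply slope = (156.94 − 70.42)/(1542 − 306) = 0.07, so P = 49 + 0.07Q.
Competitive equilibrium: 174 − 0.02Q = 49 + 0.07Q → Q* = 1388.8889, P* = 146.2222.
At the floor P = 156, quantity demanded = (174 − 156)/0.02 = 900.
Sellers' marginal cost at Q' = 900: 49 + 0.07·900 = 112.
ΔQ = 1388.8889 − 900 = 488.8889; wedge = 156 − 112 = 44.
Welfare loss = ½ × 488.8889 × 44 = $10755.56 thousand.

$10755.56 thousand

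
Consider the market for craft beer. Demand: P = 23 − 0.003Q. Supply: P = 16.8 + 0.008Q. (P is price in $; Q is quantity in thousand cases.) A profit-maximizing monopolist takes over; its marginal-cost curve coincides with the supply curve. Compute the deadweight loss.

Competitive equilibrium: 23 − 0.003Q = 16.8 + 0.008Q → Q* = 563.6364, P* = 21.3091.
Marginal revenue: MR = 23 − 0.006Q. Set MR = MC: 23 − 0.006Q = 16.8 + 0.008Q → Q_m = 442.8571.
Price P_m = 23 − 0.003·442.8571 = 21.6714; MC(Q_m) = 16.8 + 0.008·442.8571 = 20.3429.
Competitive Q* = 563.6364, so ΔQ = 120.7793; wedge = 21.6714 − 20.3429 = 1.3285.
The triangle = ½ × 120.7793 × 1.3285 = $80.23 thousand.

$80.23 thousand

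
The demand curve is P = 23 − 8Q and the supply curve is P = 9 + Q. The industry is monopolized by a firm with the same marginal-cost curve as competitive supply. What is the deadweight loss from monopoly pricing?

Competitive equilibrium: 23 − 8Q = 9 + Q → Q* = 1.5556, P* = 10.5556.
Marginal revenue: MR = 23 − 16Q. Set MR = MC: 23 − 16Q = 9 + Q → Q_m = 0.8235.
Price P_m = 23 − 8·0.8235 = 16.412; MC(Q_m) = 9 + 1·0.8235 = 9.8235.
Competitive Q* = 1.5556, so ΔQ = 0.7321; wedge = 16.412 − 9.8235 = 6.5885.
Welfare loss = ½ × 0.7321 × 6.5885 = 2.41.

2.41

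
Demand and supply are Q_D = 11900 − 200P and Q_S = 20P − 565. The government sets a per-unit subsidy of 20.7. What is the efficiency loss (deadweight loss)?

In inverse form: demand P = 59.5 − 0.005Q, supply P = 28.25 + 0.05Q.
Competitive equilibrium: 59.5 − 0.005Q = 28.25 + 0.05Q → Q* = 568.1818, P* = 56.6591.
The subsidy lowers effective supply by 20.7: P = 7.55 + 0.05Q.
New quantity: 59.5 − 0.005Q = 7.55 + 0.05Q → Q' = 944.5455.
Overproduction ΔQ = 944.5455 − 568.1818 = 376.3637; wedge = subsidy = 20.7.
DWL = ½ × 376.3637 × 20.7 = 3895.36.

3895.36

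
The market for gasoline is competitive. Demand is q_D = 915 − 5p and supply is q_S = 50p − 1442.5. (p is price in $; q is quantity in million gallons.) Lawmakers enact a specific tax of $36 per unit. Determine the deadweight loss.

In inverse form: demand p = 183 − 0.2q, supply p = 28.85 + 0.02q.
Competitive equilibrium: 183 − 0.2q = 28.85 + 0.02q → q* = 700.6818, p* = 42.8636.
With the tax, the buyer price exceeds the seller price by 36: (183 − 0.2q) − (28.85 + 0.02q) = 36 → q' = 537.0455.
Δq = 700.6818 − 537.0455 = 163.6363; the wedge equals the tax, 36.
The triangle = ½ × 163.6363 × 36 = $2945.45 million.

$2945.45 million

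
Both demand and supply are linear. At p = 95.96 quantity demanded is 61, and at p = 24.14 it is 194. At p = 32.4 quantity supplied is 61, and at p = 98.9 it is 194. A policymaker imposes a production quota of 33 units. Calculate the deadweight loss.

Demand slope = (24.14 − 95.96)/(194 − 61) = −0.54, so p = 128.9 − 0.54q.
Supply slope = (98.9 − 32.4)/(194 − 61) = 0.5, so p = 1.9 + 0.5q.
Competitive equilibrium: 128.9 − 0.54q = 1.9 + 0.5q → q* = 122.1154, p* = 62.9577.
At q = 33: demand price = 128.9 − 0.54·33 = 111.08; supply price = 1.9 + 0.5·33 = 18.4.
Δq = 122.1154 − 33 = 89.1154; wedge = 111.08 − 18.4 = 92.68.
The triangle = ½ × 89.1154 × 92.68 = 4129.61.

4129.61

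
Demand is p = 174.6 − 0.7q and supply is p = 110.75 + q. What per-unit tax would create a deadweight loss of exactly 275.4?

30.6

Competitive equilibrium: 174.6 − 0.7q = 110.75 + q → q* = 37.5588, p* = 148.3088.
A tax t gives Δq = t/1.7 and wedge t, so DWL = t²/3.4.
t²/3.4 = 275.4 → t² = 936.36 → t = 30.6.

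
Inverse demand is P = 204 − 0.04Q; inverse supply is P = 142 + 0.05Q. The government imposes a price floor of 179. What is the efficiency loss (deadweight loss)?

Competitive equilibrium: 204 − 0.04Q = 142 + 0.05Q → Q* = 688.8889, P* = 176.4444.
At the floor P = 179, quantity demanded = (204 − 179)/0.04 = 625.
Sellers' marginal cost at Q' = 625: 142 + 0.05·625 = 173.25.
ΔQ = 688.8889 − 625 = 63.8889; wedge = 179 − 173.25 = 5.75.
Deadweight loss = ½ × 63.8889 × 5.75 = 183.68.

183.68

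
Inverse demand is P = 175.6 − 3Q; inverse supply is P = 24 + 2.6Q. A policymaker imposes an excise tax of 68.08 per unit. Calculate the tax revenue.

Competitive equilibrium: 175.6 − 3Q = 24 + 2.6Q → Q* = 27.07143, P* = 94.38571.
With the tax, the buyer price exceeds the seller price by 68.08: (175.6 − 3Q) − (24 + 2.6Q) = 68.08 → Q' = 14.91429.
Tax revenue = 68.08 × 14.91429 = 1015.36.

1015.36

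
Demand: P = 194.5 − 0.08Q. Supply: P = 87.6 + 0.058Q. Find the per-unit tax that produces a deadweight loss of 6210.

Competitive equilibrium: 194.5 − 0.08Q = 87.6 + 0.058Q → Q* = 774.6377, P* = 132.529.
A tax t gives ΔQ = t/0.138 and wedge t, so DWL = t²/0.276.
t²/0.276 = 6210 → t² = 1713.96 → t = 41.4.

41.4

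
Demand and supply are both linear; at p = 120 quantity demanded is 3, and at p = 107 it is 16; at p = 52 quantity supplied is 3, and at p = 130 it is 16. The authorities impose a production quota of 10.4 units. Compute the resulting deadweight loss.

Demand slope = (107 − 120)/(16 − 3) = −1, so p = 123 − q.
Supply slope = (130 − 52)/(16 − 3) = 6, so p = 34 + 6q.
Competitive equilibrium: 123 − q = 34 + 6q → q* = 12.7143, p* = 110.2857.
At q = 10.4: demand price = 123 − 1·10.4 = 112.6; supply price = 34 + 6·10.4 = 96.4.
Δq = 12.7143 − 10.4 = 2.3143; wedge = 112.6 − 96.4 = 16.2.
The triangle = ½ × 2.3143 × 16.2 = 18.75.

18.75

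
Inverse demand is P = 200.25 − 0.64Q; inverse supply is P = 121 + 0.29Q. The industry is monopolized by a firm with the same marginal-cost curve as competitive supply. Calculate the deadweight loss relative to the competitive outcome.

561.11

Competitive equilibrium: 200.25 − 0.64Q = 121 + 0.29Q → Q* = 85.2151, P* = 145.7124.
Marginal revenue: MR = 200.25 − 1.28Q. Set MR = MC: 200.25 − 1.28Q = 121 + 0.29Q → Q_m = 50.4777.
Price P_m = 200.25 − 0.64·50.4777 = 167.9443; MC(Q_m) = 121 + 0.29·50.4777 = 135.6385.
Competitive Q* = 85.2151, so ΔQ = 34.7374; wedge = 167.9443 − 135.6385 = 32.3058.
DWL = ½ × 34.7374 × 32.3058 = 561.11.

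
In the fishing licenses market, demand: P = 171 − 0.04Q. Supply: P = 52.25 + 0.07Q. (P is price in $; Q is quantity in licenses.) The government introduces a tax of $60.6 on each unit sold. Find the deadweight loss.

$16692.55

Competitive equilibrium: 171 − 0.04Q = 52.25 + 0.07Q → Q* = 1079.5455, P* = 127.8182.
With the tax, the buyer price exceeds the seller price by 60.6: (171 − 0.04Q) − (52.25 + 0.07Q) = 60.6 → Q' = 528.6364.
ΔQ = 1079.5455 − 528.6364 = 550.9091; the wedge equals the tax, 60.6.
DWL = ½ × 550.9091 × 60.6 = $16692.55.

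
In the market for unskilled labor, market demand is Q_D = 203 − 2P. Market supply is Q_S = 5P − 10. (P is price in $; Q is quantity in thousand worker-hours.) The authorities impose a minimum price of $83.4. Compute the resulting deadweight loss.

$3928.36 thousand

In inverse form: demand P = 101.5 − 0.5Q, supply P = 2 + 0.2Q.
Competitive equilibrium: 101.5 − 0.5Q = 2 + 0.2Q → Q* = 142.1429, P* = 30.4286.
At the floor P = 83.4, quantity demanded = (101.5 − 83.4)/0.5 = 36.2.
Sellers' marginal cost at Q' = 36.2: 2 + 0.2·36.2 = 9.24.
ΔQ = 142.1429 − 36.2 = 105.9429; wedge = 83.4 − 9.24 = 74.16.
Welfare loss = ½ × 105.9429 × 74.16 = $3928.36 thousand.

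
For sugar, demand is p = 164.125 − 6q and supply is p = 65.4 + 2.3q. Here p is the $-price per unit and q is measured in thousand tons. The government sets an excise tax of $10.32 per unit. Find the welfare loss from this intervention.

Competitive equilibrium: 164.125 − 6q = 65.4 + 2.3q → q* = 11.8946, p* = 92.7575.
With the tax, the buyer price exceeds the seller price by 10.32: (164.125 − 6q) − (65.4 + 2.3q) = 10.32 → q' = 10.6512.
Δq = 11.8946 − 10.6512 = 1.2434; the wedge equals the tax, 10.32.
The triangle = ½ × 1.2434 × 10.32 = $6.42 thousand.

$6.42 thousand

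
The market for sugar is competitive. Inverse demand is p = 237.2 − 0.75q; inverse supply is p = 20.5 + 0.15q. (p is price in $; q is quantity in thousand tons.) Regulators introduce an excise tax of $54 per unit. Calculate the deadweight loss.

Competitive equilibrium: 237.2 − 0.75q = 20.5 + 0.15q → q* = 240.7778, p* = 56.6167.
With the tax, the buyer price exceeds the seller price by 54: (237.2 − 0.75q) − (20.5 + 0.15q) = 54 → q' = 180.7778.
Δq = 240.7778 − 180.7778 = 60; the wedge equals the tax, 54.
DWL = ½ × 60 × 54 = $1620 thousand.

$1620 thousand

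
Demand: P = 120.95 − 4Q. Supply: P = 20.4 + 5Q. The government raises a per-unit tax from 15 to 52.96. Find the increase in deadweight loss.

Competitive equilibrium: 120.95 − 4Q = 20.4 + 5Q → Q* = 11.1722, P* = 76.2611.
For a per-unit tax t: ΔQ = t/9, so DWL = ½·t·(t/9) = t²/18.
At t = 15: DWL = 12.5. At t = 52.96: DWL = 155.82.
Increase = 155.82 − 12.5 = 143.32.

143.32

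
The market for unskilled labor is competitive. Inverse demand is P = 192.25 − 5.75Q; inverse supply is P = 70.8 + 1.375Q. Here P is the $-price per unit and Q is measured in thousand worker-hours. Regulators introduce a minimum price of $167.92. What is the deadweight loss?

Competitive equilibrium: 192.25 − 5.75Q = 70.8 + 1.375Q → Q* = 17.0456, P* = 94.2377.
At the floor P = 167.92, quantity demanded = (192.25 − 167.92)/5.75 = 4.2313.
Sellers' marginal cost at Q' = 4.2313: 70.8 + 1.375·4.2313 = 76.618.
ΔQ = 17.0456 − 4.2313 = 12.8143; wedge = 167.92 − 76.618 = 91.302.
Welfare loss = ½ × 12.8143 × 91.302 = $584.99 thousand.

$584.99 thousand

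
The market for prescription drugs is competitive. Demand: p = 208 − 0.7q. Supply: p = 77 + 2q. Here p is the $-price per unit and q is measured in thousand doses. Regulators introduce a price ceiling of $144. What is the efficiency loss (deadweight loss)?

$304.50 thousand

Competitive equilibrium: 208 − 0.7q = 77 + 2q → q* = 48.5185, p* = 174.037.
At the ceiling p = 144, quantity supplied = (144 − 77)/2 = 33.5.
Willingness to pay at q' = 33.5: 208 − 0.7·33.5 = 184.55.
Δq = 48.5185 − 33.5 = 15.0185; wedge = 184.55 − 144 = 40.55.
DWL = ½ × 15.0185 × 40.55 = $304.50 thousand.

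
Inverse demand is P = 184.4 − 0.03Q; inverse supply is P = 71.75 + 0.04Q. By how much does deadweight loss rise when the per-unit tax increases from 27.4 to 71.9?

31563.21

Competitive equilibrium: 184.4 − 0.03Q = 71.75 + 0.04Q → Q* = 1609.2857, P* = 136.1214.
For a per-unit tax t: ΔQ = t/0.07, so DWL = ½·t·(t/0.07) = t²/0.14.
At t = 27.4: DWL = 5362.5714. At t = 71.9: DWL = 36925.7857.
Increase = 36925.7857 − 5362.5714 = 31563.21.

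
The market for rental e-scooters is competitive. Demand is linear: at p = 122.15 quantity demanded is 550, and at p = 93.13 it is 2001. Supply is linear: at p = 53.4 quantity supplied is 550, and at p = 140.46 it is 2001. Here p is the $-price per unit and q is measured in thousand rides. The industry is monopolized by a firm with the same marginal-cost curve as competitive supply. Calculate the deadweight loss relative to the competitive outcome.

Demand slope = (93.13 − 122.15)/(2001 − 550) = −0.02, so p = 133.15 − 0.02q.
Supply slope = (140.46 − 53.4)/(2001 − 550) = 0.06, so p = 20.4 + 0.06q.
Competitive equilibrium: 133.15 − 0.02q = 20.4 + 0.06q → q* = 1409.375, p* = 104.9625.
Marginal revenue: MR = 133.15 − 0.04q. Set MR = MC: 133.15 − 0.04q = 20.4 + 0.06q → q_m = 1127.5.
Price p_m = 133.15 − 0.02·1127.5 = 110.6; MC(q_m) = 20.4 + 0.06·1127.5 = 88.05.
Competitive q* = 1409.375, so Δq = 281.875; wedge = 110.6 − 88.05 = 22.55.
DWL = ½ × 281.875 × 22.55 = $3178.14 thousand.

$3178.14 thousand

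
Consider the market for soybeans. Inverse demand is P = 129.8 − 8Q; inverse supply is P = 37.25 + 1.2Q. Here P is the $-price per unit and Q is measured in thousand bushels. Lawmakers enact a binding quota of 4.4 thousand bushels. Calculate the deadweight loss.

$147.35 thousand

Competitive equilibrium: 129.8 − 8Q = 37.25 + 1.2Q → Q* = 10.0598, P* = 49.3217.
At Q = 4.4: demand price = 129.8 − 8·4.4 = 94.6; supply price = 37.25 + 1.2·4.4 = 42.53.
ΔQ = 10.0598 − 4.4 = 5.6598; wedge = 94.6 − 42.53 = 52.07.
The triangle = ½ × 5.6598 × 52.07 = $147.35 thousand.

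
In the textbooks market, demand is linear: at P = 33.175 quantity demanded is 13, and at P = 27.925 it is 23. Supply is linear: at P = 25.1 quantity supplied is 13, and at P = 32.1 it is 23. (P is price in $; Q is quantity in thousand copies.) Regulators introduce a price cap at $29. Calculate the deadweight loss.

Demand slope = (27.925 − 33.175)/(23 − 13) = −0.525, so P = 40 − 0.525Q.
Supply slope = (32.1 − 25.1)/(23 − 13) = 0.7, so P = 16 + 0.7Q.
Competitive equilibrium: 40 − 0.525Q = 16 + 0.7Q → Q* = 19.5918, P* = 29.7143.
At the ceiling P = 29, quantity supplied = (29 − 16)/0.7 = 18.5714.
Willingness to pay at Q' = 18.5714: 40 − 0.525·18.5714 = 30.25.
ΔQ = 19.5918 − 18.5714 = 1.0204; wedge = 30.25 − 29 = 1.25.
Deadweight loss = ½ × 1.0204 × 1.25 = $0.64 thousand.

$0.64 thousand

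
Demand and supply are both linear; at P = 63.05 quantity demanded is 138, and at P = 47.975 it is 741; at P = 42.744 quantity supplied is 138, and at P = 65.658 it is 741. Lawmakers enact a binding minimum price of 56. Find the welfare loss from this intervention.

Demand slope = (47.975 − 63.05)/(741 − 138) = −0.025, so P = 66.5 − 0.025Q.
Supply slope = (65.658 − 42.744)/(741 − 138) = 0.038, so P = 37.5 + 0.038Q.
Competitive equilibrium: 66.5 − 0.025Q = 37.5 + 0.038Q → Q* = 460.3175, P* = 54.9921.
At the floor P = 56, quantity demanded = (66.5 − 56)/0.025 = 420.
Sellers' marginal cost at Q' = 420: 37.5 + 0.038·420 = 53.46.
ΔQ = 460.3175 − 420 = 40.3175; wedge = 56 − 53.46 = 2.54.
The triangle = ½ × 40.3175 × 2.54 = 51.20.

51.20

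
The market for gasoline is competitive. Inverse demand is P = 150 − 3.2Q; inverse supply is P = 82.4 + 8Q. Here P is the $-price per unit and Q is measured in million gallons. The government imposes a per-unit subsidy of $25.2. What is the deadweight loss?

Competitive equilibrium: 150 − 3.2Q = 82.4 + 8Q → Q* = 6.0357, P* = 130.6857.
The subsidy lowers effective supply by 25.2: P = 57.2 + 8Q.
New quantity: 150 − 3.2Q = 57.2 + 8Q → Q' = 8.2857.
Overproduction ΔQ = 8.2857 − 6.0357 = 2.25; wedge = subsidy = 25.2.
Deadweight loss = ½ × 2.25 × 25.2 = $28.35 million.

$28.35 million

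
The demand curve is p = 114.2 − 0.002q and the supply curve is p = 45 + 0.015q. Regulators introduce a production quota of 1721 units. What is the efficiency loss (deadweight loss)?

46924.80

Competitive equilibrium: 114.2 − 0.002q = 45 + 0.015q → q* = 4070.5882, p* = 106.0588.
At q = 1721: demand price = 114.2 − 0.002·1721 = 110.758; supply price = 45 + 0.015·1721 = 70.815.
Δq = 4070.5882 − 1721 = 2349.5882; wedge = 110.758 − 70.815 = 39.943.
The triangle = ½ × 2349.5882 × 39.943 = 46924.80.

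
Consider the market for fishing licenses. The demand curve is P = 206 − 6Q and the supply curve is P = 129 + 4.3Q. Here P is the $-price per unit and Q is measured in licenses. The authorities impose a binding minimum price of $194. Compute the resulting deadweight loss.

$154.42

Competitive equilibrium: 206 − 6Q = 129 + 4.3Q → Q* = 7.47573, P* = 161.14563.
At the floor P = 194, quantity demanded = (206 − 194)/6 = 2.
Sellers' marginal cost at Q' = 2: 129 + 4.3·2 = 137.6.
ΔQ = 7.47573 − 2 = 5.47573; wedge = 194 − 137.6 = 56.4.
Deadweight loss = ½ × 5.47573 × 56.4 = $154.42.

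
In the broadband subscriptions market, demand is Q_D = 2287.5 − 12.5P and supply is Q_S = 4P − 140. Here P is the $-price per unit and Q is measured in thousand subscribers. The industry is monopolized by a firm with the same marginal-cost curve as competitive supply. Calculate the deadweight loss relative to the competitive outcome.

In inverse form: demand P = 183 − 0.08Q, supply P = 35 + 0.25Q.
Competitive equilibrium: 183 − 0.08Q = 35 + 0.25Q → Q* = 448.4848, P* = 147.1212.
Marginal revenue: MR = 183 − 0.16Q. Set MR = MC: 183 − 0.16Q = 35 + 0.25Q → Q_m = 360.9756.
Price P_m = 183 − 0.08·360.9756 = 154.122; MC(Q_m) = 35 + 0.25·360.9756 = 125.2439.
Competitive Q* = 448.4848, so ΔQ = 87.5092; wedge = 154.122 − 125.2439 = 28.8781.
Deadweight loss = ½ × 87.5092 × 28.8781 = $1263.55 thousand.

$1263.55 thousand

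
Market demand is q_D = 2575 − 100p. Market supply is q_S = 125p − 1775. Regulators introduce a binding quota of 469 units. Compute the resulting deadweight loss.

268.324

In inverse form: demand p = 25.75 − 0.01q, supply p = 14.2 + 0.008q.
Competitive equilibrium: 25.75 − 0.01q = 14.2 + 0.008q → q* = 641.6667, p* = 19.3333.
At q = 469: demand price = 25.75 − 0.01·469 = 21.06; supply price = 14.2 + 0.008·469 = 17.952.
Δq = 641.6667 − 469 = 172.6667; wedge = 21.06 − 17.952 = 3.108.
DWL = ½ × 172.6667 × 3.108 = 268.324.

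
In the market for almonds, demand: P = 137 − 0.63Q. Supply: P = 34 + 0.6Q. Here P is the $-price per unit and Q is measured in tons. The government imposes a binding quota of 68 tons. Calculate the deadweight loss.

$152.36

Competitive equilibrium: 137 − 0.63Q = 34 + 0.6Q → Q* = 83.7398, P* = 84.2439.
At Q = 68: demand price = 137 − 0.63·68 = 94.16; supply price = 34 + 0.6·68 = 74.8.
ΔQ = 83.7398 − 68 = 15.7398; wedge = 94.16 − 74.8 = 19.36.
Welfare loss = ½ × 15.7398 × 19.36 = $152.36.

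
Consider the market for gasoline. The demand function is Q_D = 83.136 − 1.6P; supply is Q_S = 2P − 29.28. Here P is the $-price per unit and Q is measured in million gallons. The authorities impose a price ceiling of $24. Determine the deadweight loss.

$117.51 million

In inverse form: demand P = 51.96 − 0.625Q, supply P = 14.64 + 0.5Q.
Competitive equilibrium: 51.96 − 0.625Q = 14.64 + 0.5Q → Q* = 33.1733, P* = 31.2267.
At the ceiling P = 24, quantity supplied = (24 − 14.64)/0.5 = 18.72.
Willingness to pay at Q' = 18.72: 51.96 − 0.625·18.72 = 40.26.
ΔQ = 33.1733 − 18.72 = 14.4533; wedge = 40.26 − 24 = 16.26.
DWL = ½ × 14.4533 × 16.26 = $117.51 million.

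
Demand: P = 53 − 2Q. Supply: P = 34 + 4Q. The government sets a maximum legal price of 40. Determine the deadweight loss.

Competitive equilibrium: 53 − 2Q = 34 + 4Q → Q* = 3.1667, P* = 46.6667.
At the ceiling P = 40, quantity supplied = (40 − 34)/4 = 1.5.
Willingness to pay at Q' = 1.5: 53 − 2·1.5 = 50.
ΔQ = 3.1667 − 1.5 = 1.6667; wedge = 50 − 40 = 10.
Welfare loss = ½ × 1.6667 × 10 = 8.33.

8.33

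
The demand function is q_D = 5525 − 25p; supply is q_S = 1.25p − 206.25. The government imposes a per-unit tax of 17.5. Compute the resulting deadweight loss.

In inverse form: demand p = 221 − 0.04q, supply p = 165 + 0.8q.
Competitive equilibrium: 221 − 0.04q = 165 + 0.8q → q* = 66.6667, p* = 218.3333.
With the tax, the buyer price exceeds the seller price by 17.5: (221 − 0.04q) − (165 + 0.8q) = 17.5 → q' = 45.8333.
Δq = 66.6667 − 45.8333 = 20.8334; the wedge equals the tax, 17.5.
DWL = ½ × 20.8334 × 17.5 = 182.29.

182.29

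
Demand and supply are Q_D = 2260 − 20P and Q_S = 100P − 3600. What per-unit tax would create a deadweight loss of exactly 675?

In inverse form: demand P = 113 − 0.05Q, supply P = 36 + 0.01Q.
Competitive equilibrium: 113 − 0.05Q = 36 + 0.01Q → Q* = 1283.3333, P* = 48.8333.
A tax t gives ΔQ = t/0.06 and wedge t, so DWL = t²/0.12.
t²/0.12 = 675 → t² = 81 → t = 9.

9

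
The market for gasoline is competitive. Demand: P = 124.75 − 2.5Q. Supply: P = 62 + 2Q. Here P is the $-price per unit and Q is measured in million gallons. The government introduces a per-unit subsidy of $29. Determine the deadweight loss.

Competitive equilibrium: 124.75 − 2.5Q = 62 + 2Q → Q* = 13.94444, P* = 89.88889.
The subsidy lowers effective supply by 29: P = 33 + 2Q.
New quantity: 124.75 − 2.5Q = 33 + 2Q → Q' = 20.38889.
Overproduction ΔQ = 20.38889 − 13.94444 = 6.44445; wedge = subsidy = 29.
The triangle = ½ × 6.44445 × 29 = $93.44 million.

$93.44 million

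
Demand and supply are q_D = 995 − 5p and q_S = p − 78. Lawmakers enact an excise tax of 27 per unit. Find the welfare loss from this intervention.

In inverse form: demand p = 199 − 0.2q, supply p = 78 + q.
Competitive equilibrium: 199 − 0.2q = 78 + q → q* = 100.8333, p* = 178.8333.
With the tax, the buyer price exceeds the seller price by 27: (199 − 0.2q) − (78 + q) = 27 → q' = 78.3333.
Δq = 100.8333 − 78.3333 = 22.5; the wedge equals the tax, 27.
The triangle = ½ × 22.5 × 27 = 303.75.

303.75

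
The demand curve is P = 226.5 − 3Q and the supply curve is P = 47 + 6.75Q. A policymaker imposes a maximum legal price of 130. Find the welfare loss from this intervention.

Competitive equilibrium: 226.5 − 3Q = 47 + 6.75Q → Q* = 18.4103, P* = 171.2692.
At the ceiling P = 130, quantity supplied = (130 − 47)/6.75 = 12.2963.
Willingness to pay at Q' = 12.2963: 226.5 − 3·12.2963 = 189.6111.
ΔQ = 18.4103 − 12.2963 = 6.114; wedge = 189.6111 − 130 = 59.6111.
The triangle = ½ × 6.114 × 59.6111 = 182.23.

182.23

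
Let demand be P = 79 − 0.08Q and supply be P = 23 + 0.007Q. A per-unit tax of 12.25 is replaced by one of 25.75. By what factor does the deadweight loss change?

4.419

Competitive equilibrium: 79 − 0.08Q = 23 + 0.007Q → Q* = 643.6782, P* = 27.5057.
For a per-unit tax t: ΔQ = t/0.087, so DWL = ½·t·(t/0.087) = t²/0.174.
At t = 12.25: DWL = 862.428. At t = 25.75: DWL = 3810.704.
Ratio = (25.75/12.25)² = 4.419.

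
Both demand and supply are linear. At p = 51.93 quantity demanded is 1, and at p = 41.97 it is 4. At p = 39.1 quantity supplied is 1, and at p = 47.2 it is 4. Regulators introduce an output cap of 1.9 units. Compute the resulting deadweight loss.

4.56

Demand slope = (41.97 − 51.93)/(4 − 1) = −3.32, so p = 55.25 − 3.32q.
Supply slope = (47.2 − 39.1)/(4 − 1) = 2.7, so p = 36.4 + 2.7q.
Competitive equilibrium: 55.25 − 3.32q = 36.4 + 2.7q → q* = 3.1312, p* = 44.8543.
At q = 1.9: demand price = 55.25 − 3.32·1.9 = 48.942; supply price = 36.4 + 2.7·1.9 = 41.53.
Δq = 3.1312 − 1.9 = 1.2312; wedge = 48.942 − 41.53 = 7.412.
The triangle = ½ × 1.2312 × 7.412 = 4.56.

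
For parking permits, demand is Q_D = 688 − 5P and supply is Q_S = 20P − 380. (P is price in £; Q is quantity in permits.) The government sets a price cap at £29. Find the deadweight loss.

£9411.92

In inverse form: demand P = 137.6 − 0.2Q, supply P = 19 + 0.05Q.
Competitive equilibrium: 137.6 − 0.2Q = 19 + 0.05Q → Q* = 474.4, P* = 42.72.
At the ceiling P = 29, quantity supplied = (29 − 19)/0.05 = 200.
Willingness to pay at Q' = 200: 137.6 − 0.2·200 = 97.6.
ΔQ = 474.4 − 200 = 274.4; wedge = 97.6 − 29 = 68.6.
Welfare loss = ½ × 274.4 × 68.6 = £9411.92.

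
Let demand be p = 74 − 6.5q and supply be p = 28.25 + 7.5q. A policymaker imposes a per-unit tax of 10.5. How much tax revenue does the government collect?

26.44

Competitive equilibrium: 74 − 6.5q = 28.25 + 7.5q → q* = 3.2679, p* = 52.7589.
With the tax, the buyer price exceeds the seller price by 10.5: (74 − 6.5q) − (28.25 + 7.5q) = 10.5 → q' = 2.5179.
Tax revenue = 10.5 × 2.5179 = 26.44.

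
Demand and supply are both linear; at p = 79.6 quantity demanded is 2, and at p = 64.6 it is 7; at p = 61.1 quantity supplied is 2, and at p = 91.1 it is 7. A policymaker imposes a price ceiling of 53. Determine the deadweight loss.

52.19

Demand slope = (64.6 − 79.6)/(7 − 2) = −3, so p = 85.6 − 3q.
Supply slope = (91.1 − 61.1)/(7 − 2) = 6, so p = 49.1 + 6q.
Competitive equilibrium: 85.6 − 3q = 49.1 + 6q → q* = 4.0556, p* = 73.4333.
At the ceiling p = 53, quantity supplied = (53 − 49.1)/6 = 0.65.
Willingness to pay at q' = 0.65: 85.6 − 3·0.65 = 83.65.
Δq = 4.0556 − 0.65 = 3.4056; wedge = 83.65 − 53 = 30.65.
The triangle = ½ × 3.4056 × 30.65 = 52.19.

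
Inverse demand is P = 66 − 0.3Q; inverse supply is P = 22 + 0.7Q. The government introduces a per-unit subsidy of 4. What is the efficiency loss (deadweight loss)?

8

Competitive equilibrium: 66 − 0.3Q = 22 + 0.7Q → Q* = 44, P* = 52.8.
The subsidy lowers effective supply by 4: P = 18 + 0.7Q.
New quantity: 66 − 0.3Q = 18 + 0.7Q → Q' = 48.
Overproduction ΔQ = 48 − 44 = 4; wedge = subsidy = 4.
Welfare loss = ½ × 4 × 4 = 8.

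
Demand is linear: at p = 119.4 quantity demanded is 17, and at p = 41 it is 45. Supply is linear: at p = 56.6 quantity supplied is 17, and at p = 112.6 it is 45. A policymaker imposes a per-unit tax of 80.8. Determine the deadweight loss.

Demand slope = (41 − 119.4)/(45 − 17) = −2.8, so p = 167 − 2.8q.
Supply slope = (112.6 − 56.6)/(45 − 17) = 2, so p = 22.6 + 2q.
Competitive equilibrium: 167 − 2.8q = 22.6 + 2q → q* = 30.0833, p* = 82.7667.
With the tax, the buyer price exceeds the seller price by 80.8: (167 − 2.8q) − (22.6 + 2q) = 80.8 → q' = 13.25.
Δq = 30.0833 − 13.25 = 16.8333; the wedge equals the tax, 80.8.
DWL = ½ × 16.8333 × 80.8 = 680.07.

680.07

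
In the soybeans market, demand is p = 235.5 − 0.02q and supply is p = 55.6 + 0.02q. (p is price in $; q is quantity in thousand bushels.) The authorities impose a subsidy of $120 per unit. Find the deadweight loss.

Competitive equilibrium: 235.5 − 0.02q = 55.6 + 0.02q → q* = 4497.5, p* = 145.55.
The subsidy lowers effective supply by 120: p = 0.02q − 64.4.
New quantity: 235.5 − 0.02q = 0.02q − 64.4 → q' = 7497.5.
Overproduction Δq = 7497.5 − 4497.5 = 3000; wedge = subsidy = 120.
Deadweight loss = ½ × 3000 × 120 = $180000 thousand.

$180000 thousand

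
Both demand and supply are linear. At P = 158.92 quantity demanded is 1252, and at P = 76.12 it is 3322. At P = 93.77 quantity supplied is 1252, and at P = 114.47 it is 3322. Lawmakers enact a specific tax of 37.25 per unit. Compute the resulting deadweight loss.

13875.625

Demand slope = (76.12 − 158.92)/(3322 − 1252) = −0.04, so P = 209 − 0.04Q.
Supply slope = (114.47 − 93.77)/(3322 − 1252) = 0.01, so P = 81.25 + 0.01Q.
Competitive equilibrium: 209 − 0.04Q = 81.25 + 0.01Q → Q* = 2555, P* = 106.8.
With the tax, the buyer price exceeds the seller price by 37.25: (209 − 0.04Q) − (81.25 + 0.01Q) = 37.25 → Q' = 1810.
ΔQ = 2555 − 1810 = 745; the wedge equals the tax, 37.25.
DWL = ½ × 745 × 37.25 = 13875.625.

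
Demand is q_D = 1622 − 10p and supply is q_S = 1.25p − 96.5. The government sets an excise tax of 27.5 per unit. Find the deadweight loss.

420.14

In inverse form: demand p = 162.2 − 0.1q, supply p = 77.2 + 0.8q.
Competitive equilibrium: 162.2 − 0.1q = 77.2 + 0.8q → q* = 94.4444, p* = 152.7556.
With the tax, the buyer price exceeds the seller price by 27.5: (162.2 − 0.1q) − (77.2 + 0.8q) = 27.5 → q' = 63.8889.
Δq = 94.4444 − 63.8889 = 30.5555; the wedge equals the tax, 27.5.
Welfare loss = ½ × 30.5555 × 27.5 = 420.14.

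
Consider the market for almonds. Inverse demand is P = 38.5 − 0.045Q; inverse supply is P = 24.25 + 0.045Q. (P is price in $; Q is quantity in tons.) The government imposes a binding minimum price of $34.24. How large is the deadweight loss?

$182.405

Competitive equilibrium: 38.5 − 0.045Q = 24.25 + 0.045Q → Q* = 158.3333, P* = 31.375.
At the floor P = 34.24, quantity demanded = (38.5 − 34.24)/0.045 = 94.6667.
Sellers' marginal cost at Q' = 94.6667: 24.25 + 0.045·94.6667 = 28.51.
ΔQ = 158.3333 − 94.6667 = 63.6666; wedge = 34.24 − 28.51 = 5.73.
Deadweight loss = ½ × 63.6666 × 5.73 = $182.405.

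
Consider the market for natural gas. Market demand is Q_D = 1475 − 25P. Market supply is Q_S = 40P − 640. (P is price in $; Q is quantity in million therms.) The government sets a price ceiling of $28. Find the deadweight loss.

In inverse form: demand P = 59 − 0.04Q, supply P = 16 + 0.025Q.
Competitive equilibrium: 59 − 0.04Q = 16 + 0.025Q → Q* = 661.5385, P* = 32.5385.
At the ceiling P = 28, quantity supplied = (28 − 16)/0.025 = 480.
Willingness to pay at Q' = 480: 59 − 0.04·480 = 39.8.
ΔQ = 661.5385 − 480 = 181.5385; wedge = 39.8 − 28 = 11.8.
DWL = ½ × 181.5385 × 11.8 = $1071.08 million.

$1071.08 million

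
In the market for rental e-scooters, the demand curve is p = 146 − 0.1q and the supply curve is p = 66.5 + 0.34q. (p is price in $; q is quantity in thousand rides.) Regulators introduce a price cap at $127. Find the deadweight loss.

$1.65 thousand

Competitive equilibrium: 146 − 0.1q = 66.5 + 0.34q → q* = 180.6818, p* = 127.9318.
At the ceiling p = 127, quantity supplied = (127 − 66.5)/0.34 = 177.9412.
Willingness to pay at q' = 177.9412: 146 − 0.1·177.9412 = 128.2059.
Δq = 180.6818 − 177.9412 = 2.7406; wedge = 128.2059 − 127 = 1.2059.
Deadweight loss = ½ × 2.7406 × 1.2059 = $1.65 thousand.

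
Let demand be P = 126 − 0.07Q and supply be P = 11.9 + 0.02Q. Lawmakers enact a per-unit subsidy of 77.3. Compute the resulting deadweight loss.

33196.06

Competitive equilibrium: 126 − 0.07Q = 11.9 + 0.02Q → Q* = 1267.7778, P* = 37.2556.
The subsidy lowers effective supply by 77.3: P = 0.02Q − 65.4.
New quantity: 126 − 0.07Q = 0.02Q − 65.4 → Q' = 2126.6667.
Overproduction ΔQ = 2126.6667 − 1267.7778 = 858.8889; wedge = subsidy = 77.3.
The triangle = ½ × 858.8889 × 77.3 = 33196.06.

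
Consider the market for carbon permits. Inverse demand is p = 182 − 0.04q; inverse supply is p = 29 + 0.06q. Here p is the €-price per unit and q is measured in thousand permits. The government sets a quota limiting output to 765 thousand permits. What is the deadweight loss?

€29261.25 thousand

Competitive equilibrium: 182 − 0.04q = 29 + 0.06q → q* = 1530, p* = 120.8.
At q = 765: demand price = 182 − 0.04·765 = 151.4; supply price = 29 + 0.06·765 = 74.9.
Δq = 1530 − 765 = 765; wedge = 151.4 − 74.9 = 76.5.
The triangle = ½ × 765 × 76.5 = €29261.25 thousand.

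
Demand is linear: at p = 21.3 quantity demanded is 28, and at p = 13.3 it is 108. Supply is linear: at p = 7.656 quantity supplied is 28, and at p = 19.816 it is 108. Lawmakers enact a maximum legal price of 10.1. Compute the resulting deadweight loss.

Demand slope = (13.3 − 21.3)/(108 − 28) = −0.1, so p = 24.1 − 0.1q.
Supply slope = (19.816 − 7.656)/(108 − 28) = 0.152, so p = 3.4 + 0.152q.
Competitive equilibrium: 24.1 − 0.1q = 3.4 + 0.152q → q* = 82.1429, p* = 15.8857.
At the ceiling p = 10.1, quantity supplied = (10.1 − 3.4)/0.152 = 44.0789.
Willingness to pay at q' = 44.0789: 24.1 − 0.1·44.0789 = 19.6921.
Δq = 82.1429 − 44.0789 = 38.064; wedge = 19.6921 − 10.1 = 9.5921.
Welfare loss = ½ × 38.064 × 9.5921 = 182.56.

182.56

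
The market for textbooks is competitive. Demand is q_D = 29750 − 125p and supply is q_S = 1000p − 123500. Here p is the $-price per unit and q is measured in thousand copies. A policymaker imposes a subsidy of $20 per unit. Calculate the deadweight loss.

In inverse form: demand p = 238 − 0.008q, supply p = 123.5 + 0.001q.
Competitive equilibrium: 238 − 0.008q = 123.5 + 0.001q → q* = 12722.2222, p* = 136.2222.
The subsidy lowers effective supply by 20: p = 103.5 + 0.001q.
New quantity: 238 − 0.008q = 103.5 + 0.001q → q' = 14944.4444.
Overproduction Δq = 14944.4444 − 12722.2222 = 2222.2222; wedge = subsidy = 20.
Welfare loss = ½ × 2222.2222 × 20 = $22222.22 thousand.

$22222.22 thousand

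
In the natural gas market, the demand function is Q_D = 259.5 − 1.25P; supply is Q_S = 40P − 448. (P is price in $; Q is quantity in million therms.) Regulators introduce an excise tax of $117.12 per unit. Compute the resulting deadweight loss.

$8313.39 million

In inverse form: demand P = 207.6 − 0.8Q, supply P = 11.2 + 0.025Q.
Competitive equilibrium: 207.6 − 0.8Q = 11.2 + 0.025Q → Q* = 238.0606, P* = 17.1515.
With the tax, the buyer price exceeds the seller price by 117.12: (207.6 − 0.8Q) − (11.2 + 0.025Q) = 117.12 → Q' = 96.097.
ΔQ = 238.0606 − 96.097 = 141.9636; the wedge equals the tax, 117.12.
The triangle = ½ × 141.9636 × 117.12 = $8313.39 million.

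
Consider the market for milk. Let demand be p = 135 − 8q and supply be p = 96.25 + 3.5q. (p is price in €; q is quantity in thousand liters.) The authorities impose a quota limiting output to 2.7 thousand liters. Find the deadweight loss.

€2.58 thousand

Competitive equilibrium: 135 − 8q = 96.25 + 3.5q → q* = 3.3696, p* = 108.0435.
At q = 2.7: demand price = 135 − 8·2.7 = 113.4; supply price = 96.25 + 3.5·2.7 = 105.7.
Δq = 3.3696 − 2.7 = 0.6696; wedge = 113.4 − 105.7 = 7.7.
DWL = ½ × 0.6696 × 7.7 = €2.58 thousand.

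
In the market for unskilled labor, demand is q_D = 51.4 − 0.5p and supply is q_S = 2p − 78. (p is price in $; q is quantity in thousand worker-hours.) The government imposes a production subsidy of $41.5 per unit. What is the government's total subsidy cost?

In inverse form: demand p = 102.8 − 2q, supply p = 39 + 0.5q.
Competitive equilibrium: 102.8 − 2q = 39 + 0.5q → q* = 25.52, p* = 51.76.
The subsidy lowers effective supply by 41.5: p = 0.5q − 2.5.
New quantity: 102.8 − 2q = 0.5q − 2.5 → q' = 42.12.
Total subsidy cost = 41.5 × 42.12 = $1747.98 thousand.

$1747.98 thousand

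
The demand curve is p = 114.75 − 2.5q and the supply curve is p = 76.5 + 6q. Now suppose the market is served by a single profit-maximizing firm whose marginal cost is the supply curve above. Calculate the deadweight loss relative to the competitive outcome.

4.45

Competitive equilibrium: 114.75 − 2.5q = 76.5 + 6q → q* = 4.5, p* = 103.5.
Marginal revenue: MR = 114.75 − 5q. Set MR = MC: 114.75 − 5q = 76.5 + 6q → q_m = 3.4773.
Price p_m = 114.75 − 2.5·3.4773 = 106.0568; MC(q_m) = 76.5 + 6·3.4773 = 97.3638.
Competitive q* = 4.5, so Δq = 1.0227; wedge = 106.0568 − 97.3638 = 8.693.
Welfare loss = ½ × 1.0227 × 8.693 = 4.45.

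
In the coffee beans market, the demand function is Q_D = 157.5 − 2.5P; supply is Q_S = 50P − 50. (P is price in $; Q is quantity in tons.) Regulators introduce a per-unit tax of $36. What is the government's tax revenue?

In inverse form: demand P = 63 − 0.4Q, supply P = 1 + 0.02Q.
Competitive equilibrium: 63 − 0.4Q = 1 + 0.02Q → Q* = 147.619, P* = 3.9524.
With the tax, the buyer price exceeds the seller price by 36: (63 − 0.4Q) − (1 + 0.02Q) = 36 → Q' = 61.9048.
Tax revenue = 36 × 61.9048 = $2228.57.

$2228.57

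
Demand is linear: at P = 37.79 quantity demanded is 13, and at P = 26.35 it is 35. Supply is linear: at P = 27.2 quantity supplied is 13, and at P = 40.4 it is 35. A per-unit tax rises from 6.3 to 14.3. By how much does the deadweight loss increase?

73.57

Demand slope = (26.35 − 37.79)/(35 − 13) = −0.52, so P = 44.55 − 0.52Q.
Supply slope = (40.4 − 27.2)/(35 − 13) = 0.6, so P = 19.4 + 0.6Q.
Competitive equilibrium: 44.55 − 0.52Q = 19.4 + 0.6Q → Q* = 22.4554, P* = 32.8732.
For a per-unit tax t: ΔQ = t/1.12, so DWL = ½·t·(t/1.12) = t²/2.24.
At t = 6.3: DWL = 17.719. At t = 14.3: DWL = 91.29.
Increase = 91.29 − 17.719 = 73.57.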